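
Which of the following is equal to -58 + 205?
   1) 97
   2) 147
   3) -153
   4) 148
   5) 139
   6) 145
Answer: 2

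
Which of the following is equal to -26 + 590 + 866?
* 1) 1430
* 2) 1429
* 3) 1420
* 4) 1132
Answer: 1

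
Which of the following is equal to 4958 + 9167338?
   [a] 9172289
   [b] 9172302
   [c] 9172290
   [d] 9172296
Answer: d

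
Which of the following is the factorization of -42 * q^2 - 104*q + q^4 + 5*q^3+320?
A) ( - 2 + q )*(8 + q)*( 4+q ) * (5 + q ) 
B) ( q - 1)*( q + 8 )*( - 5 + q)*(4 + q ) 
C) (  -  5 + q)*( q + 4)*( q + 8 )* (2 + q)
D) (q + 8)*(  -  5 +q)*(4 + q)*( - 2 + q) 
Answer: D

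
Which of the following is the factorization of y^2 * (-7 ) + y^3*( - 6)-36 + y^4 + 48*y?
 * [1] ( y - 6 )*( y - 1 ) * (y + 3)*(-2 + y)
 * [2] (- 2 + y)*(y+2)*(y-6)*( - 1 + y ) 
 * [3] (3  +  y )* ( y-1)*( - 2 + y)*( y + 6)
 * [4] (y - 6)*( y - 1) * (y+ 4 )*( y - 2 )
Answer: 1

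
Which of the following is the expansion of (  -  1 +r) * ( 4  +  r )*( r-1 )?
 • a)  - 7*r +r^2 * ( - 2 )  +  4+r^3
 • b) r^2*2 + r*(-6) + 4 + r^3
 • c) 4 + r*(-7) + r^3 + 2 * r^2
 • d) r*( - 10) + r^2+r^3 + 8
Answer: c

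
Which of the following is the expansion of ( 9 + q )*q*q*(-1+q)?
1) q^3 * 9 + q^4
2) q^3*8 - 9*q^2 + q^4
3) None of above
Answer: 2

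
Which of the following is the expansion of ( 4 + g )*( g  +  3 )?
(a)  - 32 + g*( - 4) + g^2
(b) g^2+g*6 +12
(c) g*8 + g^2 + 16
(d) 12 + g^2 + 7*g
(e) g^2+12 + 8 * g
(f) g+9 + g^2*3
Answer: d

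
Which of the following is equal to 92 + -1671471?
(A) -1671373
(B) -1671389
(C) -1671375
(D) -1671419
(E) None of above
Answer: E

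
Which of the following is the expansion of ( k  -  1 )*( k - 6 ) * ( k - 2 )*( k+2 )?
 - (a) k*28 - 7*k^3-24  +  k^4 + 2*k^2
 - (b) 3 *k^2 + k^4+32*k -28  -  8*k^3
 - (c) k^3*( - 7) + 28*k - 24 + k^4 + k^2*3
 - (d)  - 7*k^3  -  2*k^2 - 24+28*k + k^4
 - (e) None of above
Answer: a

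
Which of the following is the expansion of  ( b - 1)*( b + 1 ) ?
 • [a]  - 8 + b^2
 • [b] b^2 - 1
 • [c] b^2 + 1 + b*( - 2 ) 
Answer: b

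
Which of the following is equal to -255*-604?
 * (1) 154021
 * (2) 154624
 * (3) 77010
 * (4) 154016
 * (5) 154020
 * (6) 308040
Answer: 5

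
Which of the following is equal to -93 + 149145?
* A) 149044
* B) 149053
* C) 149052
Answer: C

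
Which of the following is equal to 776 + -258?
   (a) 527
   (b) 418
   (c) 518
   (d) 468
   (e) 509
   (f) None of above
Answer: c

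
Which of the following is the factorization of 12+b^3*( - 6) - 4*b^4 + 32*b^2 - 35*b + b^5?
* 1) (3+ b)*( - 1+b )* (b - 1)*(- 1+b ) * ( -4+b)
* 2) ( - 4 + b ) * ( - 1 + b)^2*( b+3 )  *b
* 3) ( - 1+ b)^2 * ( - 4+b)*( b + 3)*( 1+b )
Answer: 1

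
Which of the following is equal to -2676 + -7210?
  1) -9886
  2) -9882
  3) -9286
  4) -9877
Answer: 1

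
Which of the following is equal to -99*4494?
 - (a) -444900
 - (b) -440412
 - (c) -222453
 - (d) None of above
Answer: d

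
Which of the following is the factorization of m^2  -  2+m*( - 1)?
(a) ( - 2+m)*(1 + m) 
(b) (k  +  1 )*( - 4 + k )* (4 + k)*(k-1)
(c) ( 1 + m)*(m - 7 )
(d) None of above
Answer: a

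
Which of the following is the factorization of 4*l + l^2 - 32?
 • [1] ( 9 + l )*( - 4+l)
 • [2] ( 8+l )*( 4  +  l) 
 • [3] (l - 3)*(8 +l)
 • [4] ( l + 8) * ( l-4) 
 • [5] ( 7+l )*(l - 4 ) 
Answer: 4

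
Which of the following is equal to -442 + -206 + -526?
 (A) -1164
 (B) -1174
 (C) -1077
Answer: B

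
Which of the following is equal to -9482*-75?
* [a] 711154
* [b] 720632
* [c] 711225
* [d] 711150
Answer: d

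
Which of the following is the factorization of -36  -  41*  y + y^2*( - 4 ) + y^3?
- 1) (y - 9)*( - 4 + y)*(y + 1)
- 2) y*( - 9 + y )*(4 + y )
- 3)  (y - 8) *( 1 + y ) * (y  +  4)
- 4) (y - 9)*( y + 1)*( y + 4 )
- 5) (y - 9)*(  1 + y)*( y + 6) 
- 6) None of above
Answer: 4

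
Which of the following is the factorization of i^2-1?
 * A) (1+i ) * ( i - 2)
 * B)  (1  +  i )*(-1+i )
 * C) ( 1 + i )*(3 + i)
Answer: B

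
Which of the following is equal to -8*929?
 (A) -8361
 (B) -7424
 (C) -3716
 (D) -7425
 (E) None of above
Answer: E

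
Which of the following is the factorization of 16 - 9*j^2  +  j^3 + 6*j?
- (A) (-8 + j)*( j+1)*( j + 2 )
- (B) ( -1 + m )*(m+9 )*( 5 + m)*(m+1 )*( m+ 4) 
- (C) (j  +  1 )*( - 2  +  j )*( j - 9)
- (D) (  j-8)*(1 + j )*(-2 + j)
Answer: D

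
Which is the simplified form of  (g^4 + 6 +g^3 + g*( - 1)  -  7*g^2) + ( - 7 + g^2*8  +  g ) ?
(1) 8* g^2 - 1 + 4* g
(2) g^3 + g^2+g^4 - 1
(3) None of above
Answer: 2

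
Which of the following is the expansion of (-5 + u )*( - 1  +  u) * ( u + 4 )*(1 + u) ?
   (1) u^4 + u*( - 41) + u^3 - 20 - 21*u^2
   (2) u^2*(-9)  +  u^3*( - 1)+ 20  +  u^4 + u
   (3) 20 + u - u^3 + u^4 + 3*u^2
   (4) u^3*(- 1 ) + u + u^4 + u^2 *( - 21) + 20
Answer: 4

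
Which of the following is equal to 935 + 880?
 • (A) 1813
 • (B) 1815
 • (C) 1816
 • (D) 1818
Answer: B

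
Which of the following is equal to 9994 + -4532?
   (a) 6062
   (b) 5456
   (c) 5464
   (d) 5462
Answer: d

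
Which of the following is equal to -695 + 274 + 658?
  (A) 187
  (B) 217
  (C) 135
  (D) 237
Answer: D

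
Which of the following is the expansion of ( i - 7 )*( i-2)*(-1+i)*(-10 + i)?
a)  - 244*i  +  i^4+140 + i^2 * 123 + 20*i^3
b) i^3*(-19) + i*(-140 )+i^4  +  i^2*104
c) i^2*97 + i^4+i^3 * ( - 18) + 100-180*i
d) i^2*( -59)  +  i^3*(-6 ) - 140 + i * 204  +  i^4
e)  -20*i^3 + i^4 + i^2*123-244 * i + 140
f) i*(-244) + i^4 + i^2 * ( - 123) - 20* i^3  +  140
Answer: e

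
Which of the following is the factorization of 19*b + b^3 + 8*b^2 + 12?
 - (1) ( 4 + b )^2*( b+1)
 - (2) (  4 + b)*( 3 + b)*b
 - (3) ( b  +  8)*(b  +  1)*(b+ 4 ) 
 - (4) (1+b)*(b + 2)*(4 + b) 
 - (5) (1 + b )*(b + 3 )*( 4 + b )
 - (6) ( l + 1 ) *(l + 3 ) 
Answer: 5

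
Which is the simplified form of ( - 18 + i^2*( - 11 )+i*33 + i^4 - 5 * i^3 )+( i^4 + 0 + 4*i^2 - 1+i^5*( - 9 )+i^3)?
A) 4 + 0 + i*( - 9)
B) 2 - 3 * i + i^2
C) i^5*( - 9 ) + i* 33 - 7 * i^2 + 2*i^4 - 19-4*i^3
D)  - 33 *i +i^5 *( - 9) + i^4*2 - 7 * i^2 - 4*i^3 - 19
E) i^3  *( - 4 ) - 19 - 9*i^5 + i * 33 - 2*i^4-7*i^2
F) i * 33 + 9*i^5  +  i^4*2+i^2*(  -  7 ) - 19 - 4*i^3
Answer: C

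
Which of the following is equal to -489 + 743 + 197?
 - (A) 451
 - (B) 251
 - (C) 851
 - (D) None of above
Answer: A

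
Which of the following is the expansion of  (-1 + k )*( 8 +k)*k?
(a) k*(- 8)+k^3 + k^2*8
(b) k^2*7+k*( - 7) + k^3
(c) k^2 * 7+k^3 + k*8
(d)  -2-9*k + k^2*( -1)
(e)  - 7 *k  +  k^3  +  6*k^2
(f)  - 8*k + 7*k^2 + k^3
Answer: f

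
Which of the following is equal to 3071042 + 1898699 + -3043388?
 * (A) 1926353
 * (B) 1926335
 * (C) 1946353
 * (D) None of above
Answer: A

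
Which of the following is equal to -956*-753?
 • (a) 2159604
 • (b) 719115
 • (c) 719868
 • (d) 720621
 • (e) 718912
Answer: c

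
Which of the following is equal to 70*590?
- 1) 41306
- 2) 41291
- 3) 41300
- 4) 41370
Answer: 3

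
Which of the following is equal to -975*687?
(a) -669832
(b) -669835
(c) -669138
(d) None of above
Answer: d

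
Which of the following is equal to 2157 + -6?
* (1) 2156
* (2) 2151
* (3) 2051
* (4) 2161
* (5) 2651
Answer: 2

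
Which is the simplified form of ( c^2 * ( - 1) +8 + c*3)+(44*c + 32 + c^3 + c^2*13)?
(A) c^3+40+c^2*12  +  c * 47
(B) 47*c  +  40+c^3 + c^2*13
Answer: A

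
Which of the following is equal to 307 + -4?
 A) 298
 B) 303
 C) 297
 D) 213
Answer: B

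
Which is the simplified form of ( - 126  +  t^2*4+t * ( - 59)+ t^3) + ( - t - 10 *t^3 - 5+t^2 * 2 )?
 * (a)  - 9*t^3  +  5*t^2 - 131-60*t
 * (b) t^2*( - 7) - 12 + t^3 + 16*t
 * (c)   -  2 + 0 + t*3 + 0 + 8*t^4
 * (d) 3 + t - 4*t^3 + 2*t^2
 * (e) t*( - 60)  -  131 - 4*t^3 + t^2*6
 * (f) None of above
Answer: f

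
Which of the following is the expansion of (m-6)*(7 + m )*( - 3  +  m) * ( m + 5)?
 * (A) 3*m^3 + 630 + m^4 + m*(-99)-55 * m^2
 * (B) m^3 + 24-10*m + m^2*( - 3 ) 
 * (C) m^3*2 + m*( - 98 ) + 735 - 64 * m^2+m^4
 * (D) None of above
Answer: A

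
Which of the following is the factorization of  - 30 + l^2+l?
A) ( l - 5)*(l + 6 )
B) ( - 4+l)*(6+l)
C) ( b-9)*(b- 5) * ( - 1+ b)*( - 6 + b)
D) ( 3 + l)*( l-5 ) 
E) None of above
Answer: A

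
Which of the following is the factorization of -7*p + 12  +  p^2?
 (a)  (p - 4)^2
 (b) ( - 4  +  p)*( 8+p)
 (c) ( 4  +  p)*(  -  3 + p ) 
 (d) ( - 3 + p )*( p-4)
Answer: d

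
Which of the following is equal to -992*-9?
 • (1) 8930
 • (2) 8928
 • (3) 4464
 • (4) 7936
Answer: 2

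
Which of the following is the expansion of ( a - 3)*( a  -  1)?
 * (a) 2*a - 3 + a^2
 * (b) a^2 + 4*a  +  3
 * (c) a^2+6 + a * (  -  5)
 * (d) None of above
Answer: d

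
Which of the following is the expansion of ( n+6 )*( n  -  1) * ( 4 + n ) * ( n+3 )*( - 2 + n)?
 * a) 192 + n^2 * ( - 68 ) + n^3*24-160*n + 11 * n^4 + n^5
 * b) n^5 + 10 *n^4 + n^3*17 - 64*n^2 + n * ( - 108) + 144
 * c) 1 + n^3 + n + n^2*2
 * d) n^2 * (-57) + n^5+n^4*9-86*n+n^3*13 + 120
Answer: b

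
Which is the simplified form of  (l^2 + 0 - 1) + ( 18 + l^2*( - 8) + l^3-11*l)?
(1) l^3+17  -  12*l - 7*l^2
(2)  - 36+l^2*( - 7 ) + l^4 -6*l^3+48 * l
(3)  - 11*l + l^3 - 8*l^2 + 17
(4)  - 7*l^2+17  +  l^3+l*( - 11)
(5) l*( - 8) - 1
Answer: 4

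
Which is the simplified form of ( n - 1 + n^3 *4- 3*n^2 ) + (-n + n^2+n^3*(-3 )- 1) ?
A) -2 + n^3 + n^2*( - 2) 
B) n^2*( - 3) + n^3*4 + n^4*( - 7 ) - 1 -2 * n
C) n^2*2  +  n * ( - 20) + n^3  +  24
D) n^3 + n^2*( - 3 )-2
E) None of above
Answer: A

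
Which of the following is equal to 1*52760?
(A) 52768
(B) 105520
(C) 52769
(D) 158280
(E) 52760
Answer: E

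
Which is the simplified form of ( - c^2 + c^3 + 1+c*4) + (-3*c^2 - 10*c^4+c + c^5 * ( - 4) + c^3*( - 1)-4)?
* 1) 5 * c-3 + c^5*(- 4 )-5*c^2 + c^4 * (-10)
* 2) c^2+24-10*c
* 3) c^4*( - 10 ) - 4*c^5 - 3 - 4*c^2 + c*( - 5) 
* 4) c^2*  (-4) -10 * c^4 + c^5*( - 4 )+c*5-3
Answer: 4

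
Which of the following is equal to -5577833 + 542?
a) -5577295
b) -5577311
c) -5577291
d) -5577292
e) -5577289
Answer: c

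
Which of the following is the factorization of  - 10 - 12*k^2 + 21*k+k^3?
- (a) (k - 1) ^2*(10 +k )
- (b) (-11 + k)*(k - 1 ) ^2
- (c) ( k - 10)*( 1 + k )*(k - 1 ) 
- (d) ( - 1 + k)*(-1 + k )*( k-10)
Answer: d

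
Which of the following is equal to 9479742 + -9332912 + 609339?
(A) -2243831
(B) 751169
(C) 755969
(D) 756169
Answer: D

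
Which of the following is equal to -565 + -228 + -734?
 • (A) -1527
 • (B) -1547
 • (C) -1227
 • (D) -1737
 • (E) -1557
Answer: A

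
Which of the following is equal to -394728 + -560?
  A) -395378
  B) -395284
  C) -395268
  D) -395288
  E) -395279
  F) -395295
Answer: D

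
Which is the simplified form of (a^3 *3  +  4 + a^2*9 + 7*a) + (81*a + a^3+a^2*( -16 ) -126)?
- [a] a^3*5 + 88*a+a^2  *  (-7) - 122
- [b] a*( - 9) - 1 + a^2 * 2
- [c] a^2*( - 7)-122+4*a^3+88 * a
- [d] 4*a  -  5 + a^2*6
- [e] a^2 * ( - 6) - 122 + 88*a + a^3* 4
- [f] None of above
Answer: c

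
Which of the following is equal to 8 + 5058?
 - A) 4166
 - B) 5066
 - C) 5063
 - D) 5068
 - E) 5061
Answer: B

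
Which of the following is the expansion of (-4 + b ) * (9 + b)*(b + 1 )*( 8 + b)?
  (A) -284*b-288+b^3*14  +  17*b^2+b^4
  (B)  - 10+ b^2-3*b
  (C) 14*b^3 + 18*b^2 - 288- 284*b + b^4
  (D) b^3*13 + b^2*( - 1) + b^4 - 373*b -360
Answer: A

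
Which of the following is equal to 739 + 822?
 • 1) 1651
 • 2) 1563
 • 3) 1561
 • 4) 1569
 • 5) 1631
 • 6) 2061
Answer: 3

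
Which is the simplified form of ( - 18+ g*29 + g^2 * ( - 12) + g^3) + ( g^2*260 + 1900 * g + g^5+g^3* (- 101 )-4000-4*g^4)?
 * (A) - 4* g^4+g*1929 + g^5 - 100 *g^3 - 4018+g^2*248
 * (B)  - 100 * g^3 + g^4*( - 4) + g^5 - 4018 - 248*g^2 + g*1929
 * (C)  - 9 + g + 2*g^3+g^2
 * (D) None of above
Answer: A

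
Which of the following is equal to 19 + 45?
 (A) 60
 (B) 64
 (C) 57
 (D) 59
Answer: B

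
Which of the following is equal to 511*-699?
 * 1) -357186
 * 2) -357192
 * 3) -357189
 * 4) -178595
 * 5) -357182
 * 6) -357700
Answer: 3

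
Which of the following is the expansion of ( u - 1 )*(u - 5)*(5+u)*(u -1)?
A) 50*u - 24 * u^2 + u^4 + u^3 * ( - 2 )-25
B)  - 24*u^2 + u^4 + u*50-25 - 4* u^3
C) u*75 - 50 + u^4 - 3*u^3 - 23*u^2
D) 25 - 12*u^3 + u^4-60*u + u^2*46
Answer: A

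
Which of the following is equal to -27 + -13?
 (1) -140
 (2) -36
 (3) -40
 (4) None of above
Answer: 3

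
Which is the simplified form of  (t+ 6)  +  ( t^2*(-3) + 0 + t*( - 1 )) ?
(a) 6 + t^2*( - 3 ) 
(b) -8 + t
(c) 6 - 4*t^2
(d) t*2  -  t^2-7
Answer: a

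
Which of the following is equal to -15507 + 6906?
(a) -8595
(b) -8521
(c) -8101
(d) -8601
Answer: d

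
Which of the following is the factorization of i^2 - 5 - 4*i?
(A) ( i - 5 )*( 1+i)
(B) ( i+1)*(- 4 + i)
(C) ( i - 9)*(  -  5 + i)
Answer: A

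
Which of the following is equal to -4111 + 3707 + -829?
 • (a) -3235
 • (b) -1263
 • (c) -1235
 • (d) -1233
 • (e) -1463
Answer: d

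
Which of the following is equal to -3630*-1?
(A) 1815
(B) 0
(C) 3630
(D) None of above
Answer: C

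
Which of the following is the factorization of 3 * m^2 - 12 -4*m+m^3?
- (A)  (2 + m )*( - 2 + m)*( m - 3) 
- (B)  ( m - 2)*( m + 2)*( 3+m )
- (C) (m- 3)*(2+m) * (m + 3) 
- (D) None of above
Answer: B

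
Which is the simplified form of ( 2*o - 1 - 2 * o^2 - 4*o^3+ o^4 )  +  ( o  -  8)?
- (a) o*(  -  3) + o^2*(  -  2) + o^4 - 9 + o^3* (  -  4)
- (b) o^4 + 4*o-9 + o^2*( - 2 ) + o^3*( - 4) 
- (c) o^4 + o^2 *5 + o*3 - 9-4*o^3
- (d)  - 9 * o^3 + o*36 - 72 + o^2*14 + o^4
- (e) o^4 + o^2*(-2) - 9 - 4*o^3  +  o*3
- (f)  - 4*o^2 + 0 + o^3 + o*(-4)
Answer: e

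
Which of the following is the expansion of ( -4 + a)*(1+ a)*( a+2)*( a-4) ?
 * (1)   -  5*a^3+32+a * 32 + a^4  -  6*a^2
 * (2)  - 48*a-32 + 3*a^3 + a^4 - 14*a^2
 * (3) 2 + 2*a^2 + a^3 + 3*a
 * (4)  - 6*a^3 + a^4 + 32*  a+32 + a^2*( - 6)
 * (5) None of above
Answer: 1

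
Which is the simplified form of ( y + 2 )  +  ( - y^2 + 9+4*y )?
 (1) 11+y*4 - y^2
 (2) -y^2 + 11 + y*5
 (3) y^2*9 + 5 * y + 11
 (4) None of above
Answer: 2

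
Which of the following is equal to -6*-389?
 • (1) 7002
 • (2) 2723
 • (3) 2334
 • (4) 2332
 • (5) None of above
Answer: 3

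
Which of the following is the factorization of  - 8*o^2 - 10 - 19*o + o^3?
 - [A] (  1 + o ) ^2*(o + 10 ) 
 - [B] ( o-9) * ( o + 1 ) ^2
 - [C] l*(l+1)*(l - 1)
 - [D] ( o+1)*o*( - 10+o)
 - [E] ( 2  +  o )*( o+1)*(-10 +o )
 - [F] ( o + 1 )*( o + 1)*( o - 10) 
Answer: F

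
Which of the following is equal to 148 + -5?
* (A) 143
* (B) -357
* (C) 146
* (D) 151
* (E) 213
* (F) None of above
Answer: A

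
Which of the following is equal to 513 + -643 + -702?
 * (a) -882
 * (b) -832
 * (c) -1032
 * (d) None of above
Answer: b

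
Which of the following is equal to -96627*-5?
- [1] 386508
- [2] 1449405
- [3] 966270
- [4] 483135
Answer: 4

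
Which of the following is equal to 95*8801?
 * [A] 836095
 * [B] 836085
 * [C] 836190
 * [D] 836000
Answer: A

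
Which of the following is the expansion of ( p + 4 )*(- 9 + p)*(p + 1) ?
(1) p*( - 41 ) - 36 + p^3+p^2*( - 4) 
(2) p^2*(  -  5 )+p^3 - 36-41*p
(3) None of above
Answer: 1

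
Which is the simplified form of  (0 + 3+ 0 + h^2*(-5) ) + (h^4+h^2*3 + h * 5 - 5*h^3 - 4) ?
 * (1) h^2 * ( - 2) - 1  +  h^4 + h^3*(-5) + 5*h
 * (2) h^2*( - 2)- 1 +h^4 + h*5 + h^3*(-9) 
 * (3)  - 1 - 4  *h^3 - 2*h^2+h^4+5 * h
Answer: 1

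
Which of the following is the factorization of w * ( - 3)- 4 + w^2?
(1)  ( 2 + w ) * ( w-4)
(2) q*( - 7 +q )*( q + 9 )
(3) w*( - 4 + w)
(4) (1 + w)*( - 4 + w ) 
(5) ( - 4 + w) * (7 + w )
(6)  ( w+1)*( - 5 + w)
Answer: 4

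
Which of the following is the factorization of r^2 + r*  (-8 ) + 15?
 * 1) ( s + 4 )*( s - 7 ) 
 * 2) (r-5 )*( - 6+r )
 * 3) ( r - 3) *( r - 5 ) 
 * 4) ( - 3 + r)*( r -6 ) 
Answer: 3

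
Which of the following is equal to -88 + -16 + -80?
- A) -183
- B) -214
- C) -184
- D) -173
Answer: C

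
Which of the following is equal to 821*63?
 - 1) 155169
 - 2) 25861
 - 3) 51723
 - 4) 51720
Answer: 3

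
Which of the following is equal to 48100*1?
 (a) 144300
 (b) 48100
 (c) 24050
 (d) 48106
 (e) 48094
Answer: b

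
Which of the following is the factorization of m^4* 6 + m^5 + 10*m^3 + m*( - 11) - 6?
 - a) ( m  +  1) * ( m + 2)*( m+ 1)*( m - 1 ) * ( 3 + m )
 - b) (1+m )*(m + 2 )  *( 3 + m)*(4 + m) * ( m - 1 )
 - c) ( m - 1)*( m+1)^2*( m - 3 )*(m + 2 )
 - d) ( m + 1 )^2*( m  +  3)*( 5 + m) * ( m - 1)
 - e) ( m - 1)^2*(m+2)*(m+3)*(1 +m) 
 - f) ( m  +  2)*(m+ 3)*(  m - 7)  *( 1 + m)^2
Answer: a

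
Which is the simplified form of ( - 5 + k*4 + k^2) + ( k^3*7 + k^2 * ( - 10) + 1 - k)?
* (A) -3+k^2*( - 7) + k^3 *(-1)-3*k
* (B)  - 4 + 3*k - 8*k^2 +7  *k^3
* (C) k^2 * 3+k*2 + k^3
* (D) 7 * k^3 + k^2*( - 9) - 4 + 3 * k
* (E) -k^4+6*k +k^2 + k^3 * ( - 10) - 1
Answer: D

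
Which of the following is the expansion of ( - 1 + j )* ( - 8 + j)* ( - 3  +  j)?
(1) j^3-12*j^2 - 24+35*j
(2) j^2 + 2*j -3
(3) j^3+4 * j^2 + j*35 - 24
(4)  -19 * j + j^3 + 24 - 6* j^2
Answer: 1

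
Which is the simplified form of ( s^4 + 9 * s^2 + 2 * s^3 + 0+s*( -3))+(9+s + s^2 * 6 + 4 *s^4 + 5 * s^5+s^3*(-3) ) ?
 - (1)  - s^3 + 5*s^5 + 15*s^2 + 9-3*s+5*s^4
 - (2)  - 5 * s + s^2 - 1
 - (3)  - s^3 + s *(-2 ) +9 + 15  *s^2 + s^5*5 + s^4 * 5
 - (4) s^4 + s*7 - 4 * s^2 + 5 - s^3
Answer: 3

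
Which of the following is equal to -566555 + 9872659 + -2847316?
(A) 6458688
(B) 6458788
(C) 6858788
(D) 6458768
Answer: B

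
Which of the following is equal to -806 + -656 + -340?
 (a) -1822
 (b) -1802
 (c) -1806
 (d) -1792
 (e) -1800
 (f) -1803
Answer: b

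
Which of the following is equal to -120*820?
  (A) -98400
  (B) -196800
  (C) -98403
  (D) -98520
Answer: A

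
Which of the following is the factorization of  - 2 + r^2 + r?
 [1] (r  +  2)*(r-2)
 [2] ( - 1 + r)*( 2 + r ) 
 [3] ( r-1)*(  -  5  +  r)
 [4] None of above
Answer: 2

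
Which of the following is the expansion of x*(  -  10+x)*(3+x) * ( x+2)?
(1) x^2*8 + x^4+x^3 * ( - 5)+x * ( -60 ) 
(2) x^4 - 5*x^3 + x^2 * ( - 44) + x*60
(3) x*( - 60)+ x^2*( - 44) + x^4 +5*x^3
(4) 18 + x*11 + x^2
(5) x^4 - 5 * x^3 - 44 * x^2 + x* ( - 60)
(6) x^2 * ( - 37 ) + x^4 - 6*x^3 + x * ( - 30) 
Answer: 5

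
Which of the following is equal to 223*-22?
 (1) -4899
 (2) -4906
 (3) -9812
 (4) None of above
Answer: 2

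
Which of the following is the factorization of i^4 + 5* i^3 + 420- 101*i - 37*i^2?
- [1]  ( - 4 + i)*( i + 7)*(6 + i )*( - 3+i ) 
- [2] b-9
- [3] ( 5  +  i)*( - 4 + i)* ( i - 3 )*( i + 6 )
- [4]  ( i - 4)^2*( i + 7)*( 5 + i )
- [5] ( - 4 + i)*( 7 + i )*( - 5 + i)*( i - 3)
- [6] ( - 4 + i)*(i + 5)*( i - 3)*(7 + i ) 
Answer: 6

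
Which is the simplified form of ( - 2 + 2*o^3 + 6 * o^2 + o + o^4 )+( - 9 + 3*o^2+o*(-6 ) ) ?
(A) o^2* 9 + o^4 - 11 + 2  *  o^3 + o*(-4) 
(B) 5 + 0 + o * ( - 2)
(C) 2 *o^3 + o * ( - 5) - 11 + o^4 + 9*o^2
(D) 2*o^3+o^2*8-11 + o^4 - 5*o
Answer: C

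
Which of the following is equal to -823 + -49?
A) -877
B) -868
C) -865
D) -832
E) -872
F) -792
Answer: E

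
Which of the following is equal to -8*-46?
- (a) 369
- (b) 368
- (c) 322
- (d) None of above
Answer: b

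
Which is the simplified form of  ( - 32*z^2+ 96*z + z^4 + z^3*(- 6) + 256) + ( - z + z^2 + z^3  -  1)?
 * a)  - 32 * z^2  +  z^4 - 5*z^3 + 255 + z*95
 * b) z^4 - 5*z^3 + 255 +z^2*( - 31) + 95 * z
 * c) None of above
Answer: b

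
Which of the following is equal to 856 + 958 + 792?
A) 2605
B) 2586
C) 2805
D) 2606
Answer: D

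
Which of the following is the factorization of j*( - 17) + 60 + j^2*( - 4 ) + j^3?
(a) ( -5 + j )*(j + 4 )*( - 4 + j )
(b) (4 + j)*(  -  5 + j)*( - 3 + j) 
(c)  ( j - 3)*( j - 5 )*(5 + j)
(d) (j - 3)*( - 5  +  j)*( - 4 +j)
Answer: b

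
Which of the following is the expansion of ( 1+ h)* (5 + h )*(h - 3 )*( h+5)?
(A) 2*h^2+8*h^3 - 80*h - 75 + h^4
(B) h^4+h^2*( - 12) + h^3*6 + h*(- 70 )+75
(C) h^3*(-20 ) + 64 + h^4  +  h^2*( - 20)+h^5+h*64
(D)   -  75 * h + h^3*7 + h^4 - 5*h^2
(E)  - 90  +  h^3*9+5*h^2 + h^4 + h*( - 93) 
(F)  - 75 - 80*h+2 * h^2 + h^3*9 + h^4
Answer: A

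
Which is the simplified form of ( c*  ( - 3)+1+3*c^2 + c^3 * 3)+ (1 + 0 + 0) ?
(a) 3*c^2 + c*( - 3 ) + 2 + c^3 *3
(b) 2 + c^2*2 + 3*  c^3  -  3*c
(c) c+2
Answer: a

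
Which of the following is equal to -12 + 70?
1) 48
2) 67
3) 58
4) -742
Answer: 3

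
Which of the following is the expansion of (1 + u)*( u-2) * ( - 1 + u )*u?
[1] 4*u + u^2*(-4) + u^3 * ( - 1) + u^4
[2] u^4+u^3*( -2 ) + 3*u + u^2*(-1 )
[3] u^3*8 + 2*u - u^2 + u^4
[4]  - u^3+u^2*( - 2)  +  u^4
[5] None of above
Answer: 5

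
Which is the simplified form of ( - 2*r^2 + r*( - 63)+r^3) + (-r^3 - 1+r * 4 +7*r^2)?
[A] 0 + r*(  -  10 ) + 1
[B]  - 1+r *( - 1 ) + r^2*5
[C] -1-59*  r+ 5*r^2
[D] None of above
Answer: C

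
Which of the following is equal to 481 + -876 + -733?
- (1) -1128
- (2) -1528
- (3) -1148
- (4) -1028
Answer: 1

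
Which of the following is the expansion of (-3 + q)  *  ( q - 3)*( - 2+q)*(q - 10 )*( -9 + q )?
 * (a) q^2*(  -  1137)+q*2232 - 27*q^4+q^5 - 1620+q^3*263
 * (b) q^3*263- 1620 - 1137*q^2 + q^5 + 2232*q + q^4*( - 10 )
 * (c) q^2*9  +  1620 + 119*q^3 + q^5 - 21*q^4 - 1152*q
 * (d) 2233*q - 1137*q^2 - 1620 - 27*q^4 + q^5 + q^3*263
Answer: a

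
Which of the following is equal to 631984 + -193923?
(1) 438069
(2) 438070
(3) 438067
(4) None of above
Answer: 4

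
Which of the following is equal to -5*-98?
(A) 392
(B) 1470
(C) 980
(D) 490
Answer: D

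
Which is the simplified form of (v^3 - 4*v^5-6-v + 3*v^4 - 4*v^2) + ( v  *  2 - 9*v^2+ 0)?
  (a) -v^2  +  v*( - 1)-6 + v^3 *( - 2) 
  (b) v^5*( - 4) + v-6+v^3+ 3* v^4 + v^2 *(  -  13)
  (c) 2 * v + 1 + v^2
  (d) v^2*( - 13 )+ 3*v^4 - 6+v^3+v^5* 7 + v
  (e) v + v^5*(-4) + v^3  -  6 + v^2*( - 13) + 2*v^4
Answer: b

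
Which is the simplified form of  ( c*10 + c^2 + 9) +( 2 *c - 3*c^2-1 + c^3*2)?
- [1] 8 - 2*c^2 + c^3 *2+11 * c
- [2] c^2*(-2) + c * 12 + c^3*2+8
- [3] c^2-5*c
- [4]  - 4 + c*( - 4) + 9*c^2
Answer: 2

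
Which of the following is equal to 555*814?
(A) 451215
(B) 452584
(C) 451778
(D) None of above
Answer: D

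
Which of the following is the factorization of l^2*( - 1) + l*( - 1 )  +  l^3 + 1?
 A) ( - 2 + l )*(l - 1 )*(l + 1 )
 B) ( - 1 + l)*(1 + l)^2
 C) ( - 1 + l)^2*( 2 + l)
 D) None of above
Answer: D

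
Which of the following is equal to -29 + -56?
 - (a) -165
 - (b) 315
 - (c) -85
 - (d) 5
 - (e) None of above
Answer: c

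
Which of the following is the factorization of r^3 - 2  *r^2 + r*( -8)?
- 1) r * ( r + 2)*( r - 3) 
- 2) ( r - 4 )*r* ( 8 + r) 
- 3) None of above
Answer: 3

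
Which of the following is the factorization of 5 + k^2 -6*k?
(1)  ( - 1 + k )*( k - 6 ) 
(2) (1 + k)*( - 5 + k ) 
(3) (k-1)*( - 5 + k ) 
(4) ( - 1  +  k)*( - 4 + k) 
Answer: 3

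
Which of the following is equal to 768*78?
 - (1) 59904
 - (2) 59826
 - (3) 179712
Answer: 1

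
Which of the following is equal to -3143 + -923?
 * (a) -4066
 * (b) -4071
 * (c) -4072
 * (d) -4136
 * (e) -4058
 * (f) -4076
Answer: a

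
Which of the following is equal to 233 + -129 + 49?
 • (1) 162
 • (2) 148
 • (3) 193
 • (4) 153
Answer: 4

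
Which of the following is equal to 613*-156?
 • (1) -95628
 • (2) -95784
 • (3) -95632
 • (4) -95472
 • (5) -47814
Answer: 1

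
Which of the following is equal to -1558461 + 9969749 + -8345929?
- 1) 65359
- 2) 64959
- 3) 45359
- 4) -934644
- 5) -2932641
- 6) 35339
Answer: 1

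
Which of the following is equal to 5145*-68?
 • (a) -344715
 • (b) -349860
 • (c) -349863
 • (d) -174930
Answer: b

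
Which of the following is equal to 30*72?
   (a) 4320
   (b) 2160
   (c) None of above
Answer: b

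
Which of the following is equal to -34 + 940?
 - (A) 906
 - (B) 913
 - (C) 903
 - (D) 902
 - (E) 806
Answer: A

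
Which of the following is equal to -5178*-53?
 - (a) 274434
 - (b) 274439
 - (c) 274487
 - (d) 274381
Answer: a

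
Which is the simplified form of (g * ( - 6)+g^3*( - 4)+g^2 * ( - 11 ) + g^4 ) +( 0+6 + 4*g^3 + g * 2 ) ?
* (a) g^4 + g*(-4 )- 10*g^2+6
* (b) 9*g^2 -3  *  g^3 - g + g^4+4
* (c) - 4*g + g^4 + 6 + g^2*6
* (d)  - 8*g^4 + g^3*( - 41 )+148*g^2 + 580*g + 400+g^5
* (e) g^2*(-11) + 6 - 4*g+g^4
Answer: e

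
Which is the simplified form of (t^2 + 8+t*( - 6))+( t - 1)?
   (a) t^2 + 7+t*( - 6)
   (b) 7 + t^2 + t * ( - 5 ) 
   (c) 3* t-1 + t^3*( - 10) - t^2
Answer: b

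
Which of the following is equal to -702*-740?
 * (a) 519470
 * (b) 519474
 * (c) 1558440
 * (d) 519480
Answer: d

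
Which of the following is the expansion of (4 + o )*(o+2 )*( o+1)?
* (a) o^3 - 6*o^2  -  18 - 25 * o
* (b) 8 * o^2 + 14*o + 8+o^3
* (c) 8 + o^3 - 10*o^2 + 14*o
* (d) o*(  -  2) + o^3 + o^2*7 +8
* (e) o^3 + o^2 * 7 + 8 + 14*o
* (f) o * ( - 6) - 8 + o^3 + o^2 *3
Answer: e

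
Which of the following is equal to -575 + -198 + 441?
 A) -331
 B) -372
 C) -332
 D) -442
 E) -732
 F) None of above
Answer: C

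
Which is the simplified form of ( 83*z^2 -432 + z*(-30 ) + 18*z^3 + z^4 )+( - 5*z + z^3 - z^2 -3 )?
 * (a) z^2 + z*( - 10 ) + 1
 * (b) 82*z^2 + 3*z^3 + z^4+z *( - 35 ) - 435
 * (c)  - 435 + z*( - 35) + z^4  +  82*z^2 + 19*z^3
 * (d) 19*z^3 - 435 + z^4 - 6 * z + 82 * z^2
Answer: c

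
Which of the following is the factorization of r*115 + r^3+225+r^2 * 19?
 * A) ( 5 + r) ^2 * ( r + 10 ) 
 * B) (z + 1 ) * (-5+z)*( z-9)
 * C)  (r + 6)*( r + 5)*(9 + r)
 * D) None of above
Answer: D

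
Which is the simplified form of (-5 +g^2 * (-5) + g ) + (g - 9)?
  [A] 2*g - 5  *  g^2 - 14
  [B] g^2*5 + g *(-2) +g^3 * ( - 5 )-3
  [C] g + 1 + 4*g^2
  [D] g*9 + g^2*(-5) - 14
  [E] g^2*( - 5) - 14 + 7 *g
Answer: A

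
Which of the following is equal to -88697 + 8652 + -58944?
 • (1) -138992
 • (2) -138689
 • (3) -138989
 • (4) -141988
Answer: 3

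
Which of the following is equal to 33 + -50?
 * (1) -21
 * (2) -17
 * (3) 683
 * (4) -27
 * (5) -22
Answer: 2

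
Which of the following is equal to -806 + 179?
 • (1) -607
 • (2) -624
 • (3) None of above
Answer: 3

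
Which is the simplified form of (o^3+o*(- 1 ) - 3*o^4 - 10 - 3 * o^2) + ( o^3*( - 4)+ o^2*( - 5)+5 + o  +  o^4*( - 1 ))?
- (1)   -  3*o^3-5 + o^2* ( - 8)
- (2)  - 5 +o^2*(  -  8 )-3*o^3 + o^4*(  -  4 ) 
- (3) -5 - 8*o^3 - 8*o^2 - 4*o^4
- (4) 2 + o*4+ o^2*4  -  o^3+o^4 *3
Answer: 2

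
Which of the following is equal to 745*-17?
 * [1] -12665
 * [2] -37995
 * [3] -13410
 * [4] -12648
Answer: 1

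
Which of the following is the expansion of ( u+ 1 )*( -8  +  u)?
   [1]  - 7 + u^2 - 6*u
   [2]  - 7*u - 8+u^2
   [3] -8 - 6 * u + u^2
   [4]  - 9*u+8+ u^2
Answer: 2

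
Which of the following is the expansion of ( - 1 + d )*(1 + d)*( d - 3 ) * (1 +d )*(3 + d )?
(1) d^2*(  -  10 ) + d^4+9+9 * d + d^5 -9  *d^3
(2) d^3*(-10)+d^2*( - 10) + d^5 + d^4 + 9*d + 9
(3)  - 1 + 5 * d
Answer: 2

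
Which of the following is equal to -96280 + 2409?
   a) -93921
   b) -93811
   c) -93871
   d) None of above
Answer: c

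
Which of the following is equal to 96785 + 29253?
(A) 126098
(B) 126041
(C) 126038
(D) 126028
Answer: C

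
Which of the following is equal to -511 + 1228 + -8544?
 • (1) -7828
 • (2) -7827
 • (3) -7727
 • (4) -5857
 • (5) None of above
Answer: 2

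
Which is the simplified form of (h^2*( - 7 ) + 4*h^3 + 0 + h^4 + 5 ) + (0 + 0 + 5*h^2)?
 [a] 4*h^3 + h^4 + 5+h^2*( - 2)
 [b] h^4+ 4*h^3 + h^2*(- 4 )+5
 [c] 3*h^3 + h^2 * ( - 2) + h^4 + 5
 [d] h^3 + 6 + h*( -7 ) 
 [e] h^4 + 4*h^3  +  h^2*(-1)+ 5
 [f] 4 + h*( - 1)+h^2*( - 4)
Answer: a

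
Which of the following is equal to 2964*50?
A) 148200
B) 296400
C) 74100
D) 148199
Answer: A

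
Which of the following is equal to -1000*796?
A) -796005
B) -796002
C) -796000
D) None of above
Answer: C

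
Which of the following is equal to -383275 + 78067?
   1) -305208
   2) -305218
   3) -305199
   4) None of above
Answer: 1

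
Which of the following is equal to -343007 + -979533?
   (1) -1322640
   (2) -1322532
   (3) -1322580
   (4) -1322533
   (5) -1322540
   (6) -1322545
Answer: 5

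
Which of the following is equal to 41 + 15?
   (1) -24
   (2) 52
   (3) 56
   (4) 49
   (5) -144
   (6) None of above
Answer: 3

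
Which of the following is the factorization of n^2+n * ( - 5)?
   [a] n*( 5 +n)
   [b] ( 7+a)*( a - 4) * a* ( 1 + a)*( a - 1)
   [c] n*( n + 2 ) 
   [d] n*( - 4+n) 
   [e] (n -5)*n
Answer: e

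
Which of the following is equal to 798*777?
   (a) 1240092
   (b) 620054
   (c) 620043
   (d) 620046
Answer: d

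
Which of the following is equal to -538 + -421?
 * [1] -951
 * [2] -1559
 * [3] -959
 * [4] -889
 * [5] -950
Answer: 3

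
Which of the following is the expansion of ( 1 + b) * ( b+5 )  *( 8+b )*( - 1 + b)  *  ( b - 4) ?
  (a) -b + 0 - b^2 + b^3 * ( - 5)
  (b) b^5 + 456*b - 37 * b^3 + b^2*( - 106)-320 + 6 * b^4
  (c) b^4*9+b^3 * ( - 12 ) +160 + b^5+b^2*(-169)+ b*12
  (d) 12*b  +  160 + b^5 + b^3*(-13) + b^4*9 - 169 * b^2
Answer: d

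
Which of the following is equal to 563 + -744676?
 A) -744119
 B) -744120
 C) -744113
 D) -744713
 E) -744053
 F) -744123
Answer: C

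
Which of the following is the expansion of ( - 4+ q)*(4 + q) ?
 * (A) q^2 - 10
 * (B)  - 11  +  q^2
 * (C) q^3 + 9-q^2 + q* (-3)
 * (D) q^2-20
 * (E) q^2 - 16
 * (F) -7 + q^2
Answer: E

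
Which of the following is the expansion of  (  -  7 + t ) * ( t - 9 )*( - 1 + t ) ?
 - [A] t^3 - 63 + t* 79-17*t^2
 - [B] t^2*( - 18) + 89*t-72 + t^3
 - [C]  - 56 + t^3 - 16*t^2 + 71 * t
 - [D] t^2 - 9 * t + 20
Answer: A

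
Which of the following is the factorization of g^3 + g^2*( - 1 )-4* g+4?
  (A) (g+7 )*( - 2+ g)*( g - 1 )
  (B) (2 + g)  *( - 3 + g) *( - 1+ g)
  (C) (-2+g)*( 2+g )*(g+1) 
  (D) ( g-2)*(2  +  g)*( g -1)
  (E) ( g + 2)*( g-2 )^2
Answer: D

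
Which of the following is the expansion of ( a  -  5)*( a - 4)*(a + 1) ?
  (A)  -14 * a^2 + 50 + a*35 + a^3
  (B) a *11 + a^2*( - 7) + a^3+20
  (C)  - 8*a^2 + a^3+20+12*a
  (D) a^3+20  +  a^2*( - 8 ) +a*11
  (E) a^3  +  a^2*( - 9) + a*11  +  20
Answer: D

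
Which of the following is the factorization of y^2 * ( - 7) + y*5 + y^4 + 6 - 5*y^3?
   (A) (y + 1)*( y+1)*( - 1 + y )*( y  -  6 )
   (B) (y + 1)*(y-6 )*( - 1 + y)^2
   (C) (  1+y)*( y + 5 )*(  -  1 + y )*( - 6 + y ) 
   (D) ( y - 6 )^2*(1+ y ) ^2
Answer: A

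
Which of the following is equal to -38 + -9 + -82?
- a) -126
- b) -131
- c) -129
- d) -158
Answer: c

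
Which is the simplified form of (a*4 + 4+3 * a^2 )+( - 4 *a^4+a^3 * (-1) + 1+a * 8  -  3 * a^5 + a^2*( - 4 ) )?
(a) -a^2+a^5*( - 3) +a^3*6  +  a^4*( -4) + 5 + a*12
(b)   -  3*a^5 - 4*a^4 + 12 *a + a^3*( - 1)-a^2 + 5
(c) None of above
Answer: b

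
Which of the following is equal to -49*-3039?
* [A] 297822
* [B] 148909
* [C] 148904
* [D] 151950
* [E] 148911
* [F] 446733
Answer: E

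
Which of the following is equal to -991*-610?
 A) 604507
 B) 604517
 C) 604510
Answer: C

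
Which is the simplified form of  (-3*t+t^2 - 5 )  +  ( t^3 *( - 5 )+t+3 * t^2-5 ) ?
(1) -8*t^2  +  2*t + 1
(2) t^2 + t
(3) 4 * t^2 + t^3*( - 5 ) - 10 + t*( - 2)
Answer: 3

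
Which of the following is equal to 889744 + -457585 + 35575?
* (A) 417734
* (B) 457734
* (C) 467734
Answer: C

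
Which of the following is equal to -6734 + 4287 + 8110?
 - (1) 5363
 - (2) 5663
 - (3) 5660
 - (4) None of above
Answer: 2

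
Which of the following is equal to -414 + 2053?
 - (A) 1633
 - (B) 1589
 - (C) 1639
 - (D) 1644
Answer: C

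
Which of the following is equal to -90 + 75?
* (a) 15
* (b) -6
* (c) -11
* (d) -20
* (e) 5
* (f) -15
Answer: f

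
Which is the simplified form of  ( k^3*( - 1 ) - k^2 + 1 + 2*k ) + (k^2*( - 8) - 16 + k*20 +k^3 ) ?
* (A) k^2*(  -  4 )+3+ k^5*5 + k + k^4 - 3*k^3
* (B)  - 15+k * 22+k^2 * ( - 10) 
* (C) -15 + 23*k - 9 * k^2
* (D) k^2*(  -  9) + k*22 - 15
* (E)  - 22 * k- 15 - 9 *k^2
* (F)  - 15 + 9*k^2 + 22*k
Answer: D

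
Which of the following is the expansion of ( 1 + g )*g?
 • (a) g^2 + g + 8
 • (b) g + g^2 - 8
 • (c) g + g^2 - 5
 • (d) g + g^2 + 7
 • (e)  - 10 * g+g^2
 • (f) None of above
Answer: f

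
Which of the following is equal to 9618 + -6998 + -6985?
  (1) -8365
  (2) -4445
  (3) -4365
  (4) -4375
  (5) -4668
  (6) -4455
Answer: 3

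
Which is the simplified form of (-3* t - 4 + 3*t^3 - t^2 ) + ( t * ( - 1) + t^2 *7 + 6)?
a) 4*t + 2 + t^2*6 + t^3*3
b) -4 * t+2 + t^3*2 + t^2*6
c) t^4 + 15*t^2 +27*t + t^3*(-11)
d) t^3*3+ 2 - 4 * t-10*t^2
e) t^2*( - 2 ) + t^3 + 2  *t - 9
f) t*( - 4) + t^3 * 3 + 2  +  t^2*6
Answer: f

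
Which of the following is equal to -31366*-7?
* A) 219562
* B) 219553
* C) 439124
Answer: A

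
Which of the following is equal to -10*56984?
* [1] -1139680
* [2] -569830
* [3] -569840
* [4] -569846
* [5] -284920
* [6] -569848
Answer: 3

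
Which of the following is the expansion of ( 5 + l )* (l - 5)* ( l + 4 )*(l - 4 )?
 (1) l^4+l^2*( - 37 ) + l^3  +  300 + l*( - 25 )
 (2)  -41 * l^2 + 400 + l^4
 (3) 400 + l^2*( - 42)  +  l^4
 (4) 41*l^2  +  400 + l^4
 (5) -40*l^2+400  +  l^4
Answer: 2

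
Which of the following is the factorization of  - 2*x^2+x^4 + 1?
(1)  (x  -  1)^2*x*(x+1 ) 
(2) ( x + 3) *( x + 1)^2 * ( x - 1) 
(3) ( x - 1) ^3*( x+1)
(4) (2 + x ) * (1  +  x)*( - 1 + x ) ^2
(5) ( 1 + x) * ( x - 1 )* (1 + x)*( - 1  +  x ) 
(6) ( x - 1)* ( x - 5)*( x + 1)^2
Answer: 5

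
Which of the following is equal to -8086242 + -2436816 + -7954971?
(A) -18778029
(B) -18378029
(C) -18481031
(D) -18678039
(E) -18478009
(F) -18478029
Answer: F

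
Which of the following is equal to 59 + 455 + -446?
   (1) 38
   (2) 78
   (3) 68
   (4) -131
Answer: 3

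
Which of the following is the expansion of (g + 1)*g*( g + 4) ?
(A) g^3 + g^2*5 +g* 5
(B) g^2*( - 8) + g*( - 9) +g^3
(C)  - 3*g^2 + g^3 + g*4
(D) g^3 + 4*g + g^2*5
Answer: D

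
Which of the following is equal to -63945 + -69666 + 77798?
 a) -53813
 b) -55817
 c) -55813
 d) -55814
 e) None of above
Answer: c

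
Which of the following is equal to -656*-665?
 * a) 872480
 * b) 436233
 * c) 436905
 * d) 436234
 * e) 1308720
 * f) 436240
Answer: f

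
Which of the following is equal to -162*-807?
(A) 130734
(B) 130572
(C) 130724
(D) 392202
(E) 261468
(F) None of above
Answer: A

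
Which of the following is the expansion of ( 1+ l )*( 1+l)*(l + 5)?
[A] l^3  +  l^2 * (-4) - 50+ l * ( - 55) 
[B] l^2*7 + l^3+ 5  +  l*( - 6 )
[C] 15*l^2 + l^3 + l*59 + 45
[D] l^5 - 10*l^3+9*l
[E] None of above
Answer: E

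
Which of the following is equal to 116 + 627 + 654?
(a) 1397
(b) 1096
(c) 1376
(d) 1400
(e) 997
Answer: a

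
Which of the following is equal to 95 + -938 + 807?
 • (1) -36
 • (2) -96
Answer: 1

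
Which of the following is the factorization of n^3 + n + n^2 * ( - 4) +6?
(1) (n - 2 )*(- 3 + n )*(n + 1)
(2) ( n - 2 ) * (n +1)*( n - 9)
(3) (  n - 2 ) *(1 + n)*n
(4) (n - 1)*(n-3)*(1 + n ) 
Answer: 1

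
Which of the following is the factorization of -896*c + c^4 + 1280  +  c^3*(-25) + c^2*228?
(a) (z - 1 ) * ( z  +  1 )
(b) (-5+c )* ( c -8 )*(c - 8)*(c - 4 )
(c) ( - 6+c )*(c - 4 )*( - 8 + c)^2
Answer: b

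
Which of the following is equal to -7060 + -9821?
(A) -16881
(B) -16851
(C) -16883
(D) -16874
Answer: A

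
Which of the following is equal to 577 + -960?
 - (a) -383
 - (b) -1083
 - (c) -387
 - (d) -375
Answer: a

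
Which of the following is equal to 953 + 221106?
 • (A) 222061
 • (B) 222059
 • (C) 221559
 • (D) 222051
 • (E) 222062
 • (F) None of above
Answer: B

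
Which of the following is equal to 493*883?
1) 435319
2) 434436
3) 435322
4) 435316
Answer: 1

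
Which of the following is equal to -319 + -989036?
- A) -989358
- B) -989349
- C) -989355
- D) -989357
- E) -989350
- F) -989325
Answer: C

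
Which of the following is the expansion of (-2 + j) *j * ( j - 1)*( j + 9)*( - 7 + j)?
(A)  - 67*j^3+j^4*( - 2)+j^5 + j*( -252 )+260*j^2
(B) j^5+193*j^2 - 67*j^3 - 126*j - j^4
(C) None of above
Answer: B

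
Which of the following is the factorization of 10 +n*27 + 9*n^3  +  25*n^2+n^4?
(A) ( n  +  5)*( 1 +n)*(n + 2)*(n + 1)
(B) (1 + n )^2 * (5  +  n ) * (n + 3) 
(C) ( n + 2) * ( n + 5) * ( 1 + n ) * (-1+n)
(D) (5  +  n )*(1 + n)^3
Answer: A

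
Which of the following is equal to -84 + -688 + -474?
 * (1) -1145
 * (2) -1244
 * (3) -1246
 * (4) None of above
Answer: 3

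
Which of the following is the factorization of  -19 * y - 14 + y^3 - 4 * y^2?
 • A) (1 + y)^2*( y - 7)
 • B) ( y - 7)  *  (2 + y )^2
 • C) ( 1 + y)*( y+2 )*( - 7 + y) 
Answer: C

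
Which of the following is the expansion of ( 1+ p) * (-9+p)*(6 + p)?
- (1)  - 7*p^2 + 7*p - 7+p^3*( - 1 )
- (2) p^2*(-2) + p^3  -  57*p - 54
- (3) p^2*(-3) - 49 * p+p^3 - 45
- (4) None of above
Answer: 2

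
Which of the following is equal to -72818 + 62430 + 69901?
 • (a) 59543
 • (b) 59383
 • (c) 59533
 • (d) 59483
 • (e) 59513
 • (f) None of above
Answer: e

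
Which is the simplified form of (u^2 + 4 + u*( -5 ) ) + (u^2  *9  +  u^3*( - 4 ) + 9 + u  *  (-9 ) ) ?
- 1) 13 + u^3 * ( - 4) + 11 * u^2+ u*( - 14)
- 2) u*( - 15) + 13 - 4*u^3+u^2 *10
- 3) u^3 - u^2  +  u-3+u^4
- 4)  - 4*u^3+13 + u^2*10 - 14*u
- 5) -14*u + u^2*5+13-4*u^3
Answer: 4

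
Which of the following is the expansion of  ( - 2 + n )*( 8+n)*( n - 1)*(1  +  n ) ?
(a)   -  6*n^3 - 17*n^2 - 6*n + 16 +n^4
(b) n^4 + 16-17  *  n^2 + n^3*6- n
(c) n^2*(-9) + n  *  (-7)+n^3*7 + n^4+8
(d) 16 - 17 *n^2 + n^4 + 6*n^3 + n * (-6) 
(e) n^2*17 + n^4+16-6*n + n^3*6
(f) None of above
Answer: d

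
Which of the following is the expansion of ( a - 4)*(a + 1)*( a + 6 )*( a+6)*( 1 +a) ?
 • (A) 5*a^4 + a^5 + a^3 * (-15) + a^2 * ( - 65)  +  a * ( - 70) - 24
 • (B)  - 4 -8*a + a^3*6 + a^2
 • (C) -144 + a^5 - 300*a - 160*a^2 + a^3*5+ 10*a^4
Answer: C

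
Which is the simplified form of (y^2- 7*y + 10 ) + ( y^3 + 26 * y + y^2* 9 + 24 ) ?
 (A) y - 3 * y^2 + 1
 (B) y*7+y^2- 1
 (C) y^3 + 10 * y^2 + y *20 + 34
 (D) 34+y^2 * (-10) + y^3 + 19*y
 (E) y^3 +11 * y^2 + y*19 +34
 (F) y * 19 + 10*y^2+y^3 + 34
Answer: F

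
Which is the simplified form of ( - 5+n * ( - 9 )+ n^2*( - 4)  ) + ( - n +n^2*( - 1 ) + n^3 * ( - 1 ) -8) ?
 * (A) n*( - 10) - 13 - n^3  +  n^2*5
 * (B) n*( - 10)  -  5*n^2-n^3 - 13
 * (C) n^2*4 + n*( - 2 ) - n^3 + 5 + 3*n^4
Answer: B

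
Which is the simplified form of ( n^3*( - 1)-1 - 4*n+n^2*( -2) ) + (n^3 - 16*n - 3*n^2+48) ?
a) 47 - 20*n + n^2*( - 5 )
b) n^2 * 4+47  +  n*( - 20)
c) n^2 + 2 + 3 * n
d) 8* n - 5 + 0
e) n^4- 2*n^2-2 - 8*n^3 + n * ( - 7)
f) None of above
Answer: a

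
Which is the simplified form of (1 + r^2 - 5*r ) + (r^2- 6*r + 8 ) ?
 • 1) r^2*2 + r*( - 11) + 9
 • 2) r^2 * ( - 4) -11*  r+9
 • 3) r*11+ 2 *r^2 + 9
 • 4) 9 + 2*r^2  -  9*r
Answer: 1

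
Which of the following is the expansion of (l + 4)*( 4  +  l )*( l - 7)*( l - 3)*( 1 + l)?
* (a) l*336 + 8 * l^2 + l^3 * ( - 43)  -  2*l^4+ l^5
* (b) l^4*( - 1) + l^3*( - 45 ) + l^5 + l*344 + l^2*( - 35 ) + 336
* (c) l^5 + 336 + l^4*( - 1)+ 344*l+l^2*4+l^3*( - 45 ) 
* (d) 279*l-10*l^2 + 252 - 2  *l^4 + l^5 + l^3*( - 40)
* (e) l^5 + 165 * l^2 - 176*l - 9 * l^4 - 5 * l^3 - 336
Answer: b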